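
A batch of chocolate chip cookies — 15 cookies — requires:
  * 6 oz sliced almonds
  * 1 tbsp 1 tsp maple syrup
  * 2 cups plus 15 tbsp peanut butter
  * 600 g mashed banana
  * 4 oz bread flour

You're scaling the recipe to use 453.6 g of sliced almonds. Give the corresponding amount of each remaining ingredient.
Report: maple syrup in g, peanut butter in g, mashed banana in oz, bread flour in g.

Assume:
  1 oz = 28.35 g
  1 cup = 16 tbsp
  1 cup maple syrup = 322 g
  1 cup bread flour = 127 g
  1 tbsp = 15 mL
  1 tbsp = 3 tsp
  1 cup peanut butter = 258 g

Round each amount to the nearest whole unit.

maple syrup: 72 g; peanut butter: 2021 g; mashed banana: 56 oz; bread flour: 302 g

The original recipe has 170.1 g of sliced almonds, so the scaling factor is 453.6 ÷ 170.1 = 8/3.
maple syrup: (1 tbsp + 1 tsp = 4/3 tbsp) × 8/3 ÷ 16 tbsp/cup × 322 g/cup ≈ 72 g
peanut butter: (2 cup + 15 tbsp = 2.9375 cup) × 8/3 × 258 g/cup = 2021 g
mashed banana: 600 g × 8/3 ÷ 28.35 g/oz ≈ 56 oz
bread flour: 4 oz × 8/3 × 28.35 g/oz ≈ 302 g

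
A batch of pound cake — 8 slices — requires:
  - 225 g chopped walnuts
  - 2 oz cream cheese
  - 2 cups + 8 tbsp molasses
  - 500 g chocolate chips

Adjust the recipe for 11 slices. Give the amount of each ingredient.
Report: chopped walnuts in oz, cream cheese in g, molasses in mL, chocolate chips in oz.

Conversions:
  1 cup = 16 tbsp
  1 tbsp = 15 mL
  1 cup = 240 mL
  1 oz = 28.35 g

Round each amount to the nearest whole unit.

Scaling factor: 11/8 = 1.375.
chopped walnuts: 225 g × 11/8 ÷ 28.35 g/oz ≈ 11 oz
cream cheese: 2 oz × 11/8 × 28.35 g/oz ≈ 78 g
molasses: (2 cup + 8 tbsp = 2.5 cup) × 11/8 × 240 mL/cup = 825 mL
chocolate chips: 500 g × 11/8 ÷ 28.35 g/oz ≈ 24 oz

chopped walnuts: 11 oz; cream cheese: 78 g; molasses: 825 mL; chocolate chips: 24 oz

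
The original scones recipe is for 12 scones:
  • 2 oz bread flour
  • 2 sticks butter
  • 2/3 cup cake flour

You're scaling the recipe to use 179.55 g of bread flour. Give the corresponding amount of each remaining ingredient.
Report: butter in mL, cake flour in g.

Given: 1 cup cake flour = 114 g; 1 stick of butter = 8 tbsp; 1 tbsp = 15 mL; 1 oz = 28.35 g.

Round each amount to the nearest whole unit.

butter: 760 mL; cake flour: 241 g

The original recipe has 56.7 g of bread flour, so the scaling factor is 179.55 ÷ 56.7 = 19/6.
butter: 2 stick × 19/6 × 8 tbsp/stick × 15 mL/tbsp = 760 mL
cake flour: 2/3 cup × 19/6 × 114 g/cup ≈ 241 g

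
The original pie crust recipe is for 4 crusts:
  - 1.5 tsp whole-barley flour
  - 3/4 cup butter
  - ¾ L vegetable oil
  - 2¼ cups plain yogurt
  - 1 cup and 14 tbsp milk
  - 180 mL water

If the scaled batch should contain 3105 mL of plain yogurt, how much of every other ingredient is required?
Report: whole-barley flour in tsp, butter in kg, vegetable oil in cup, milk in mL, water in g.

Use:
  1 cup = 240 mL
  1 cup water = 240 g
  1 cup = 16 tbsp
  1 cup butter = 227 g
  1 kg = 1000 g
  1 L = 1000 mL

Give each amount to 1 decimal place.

whole-barley flour: 8.6 tsp; butter: 1.0 kg; vegetable oil: 18.0 cup; milk: 2587.5 mL; water: 1035.0 g

The original recipe has 540 mL of plain yogurt, so the scaling factor is 3105 ÷ 540 = 23/4 = 5.75.
whole-barley flour: 1.5 tsp × 23/4 ≈ 8.6 tsp
butter: 0.75 cup × 23/4 × 227 g/cup ÷ 1000 g/kg ≈ 1.0 kg
vegetable oil: 0.75 L × 23/4 × 1000 mL/L ÷ 240 mL/cup ≈ 18.0 cup
milk: (1 cup + 14 tbsp = 1.875 cup) × 23/4 × 240 mL/cup = 2587.5 mL
water: 180 mL × 23/4 ÷ 240 mL/cup × 240 g/cup = 1035.0 g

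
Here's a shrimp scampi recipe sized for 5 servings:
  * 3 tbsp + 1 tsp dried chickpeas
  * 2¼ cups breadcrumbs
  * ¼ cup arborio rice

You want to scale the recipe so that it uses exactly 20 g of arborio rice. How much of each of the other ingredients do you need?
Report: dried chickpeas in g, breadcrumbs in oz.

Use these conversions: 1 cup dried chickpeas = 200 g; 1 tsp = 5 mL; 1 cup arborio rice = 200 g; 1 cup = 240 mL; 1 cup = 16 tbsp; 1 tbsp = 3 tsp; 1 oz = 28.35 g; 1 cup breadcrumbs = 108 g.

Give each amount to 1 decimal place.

dried chickpeas: 16.7 g; breadcrumbs: 3.4 oz

The original recipe has 50 g of arborio rice, so the scaling factor is 20 ÷ 50 = 2/5 = 0.4.
dried chickpeas: (3 tbsp + 1 tsp = 10/3 tbsp) × 2/5 ÷ 16 tbsp/cup × 200 g/cup ≈ 16.7 g
breadcrumbs: 2.25 cup × 2/5 × 108 g/cup ÷ 28.35 g/oz ≈ 3.4 oz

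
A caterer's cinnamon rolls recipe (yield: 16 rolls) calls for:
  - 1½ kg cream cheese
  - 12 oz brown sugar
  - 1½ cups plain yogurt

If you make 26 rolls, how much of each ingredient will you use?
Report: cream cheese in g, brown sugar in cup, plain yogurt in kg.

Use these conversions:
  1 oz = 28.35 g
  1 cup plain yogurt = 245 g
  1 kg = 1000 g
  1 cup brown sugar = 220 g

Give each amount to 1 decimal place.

cream cheese: 2437.5 g; brown sugar: 2.5 cup; plain yogurt: 0.6 kg

Scaling factor: 26/16 = 13/8 = 1.625.
cream cheese: 1.5 kg × 13/8 × 1000 g/kg = 2437.5 g
brown sugar: 12 oz × 13/8 × 28.35 g/oz ÷ 220 g/cup ≈ 2.5 cup
plain yogurt: 1.5 cup × 13/8 × 245 g/cup ÷ 1000 g/kg ≈ 0.6 kg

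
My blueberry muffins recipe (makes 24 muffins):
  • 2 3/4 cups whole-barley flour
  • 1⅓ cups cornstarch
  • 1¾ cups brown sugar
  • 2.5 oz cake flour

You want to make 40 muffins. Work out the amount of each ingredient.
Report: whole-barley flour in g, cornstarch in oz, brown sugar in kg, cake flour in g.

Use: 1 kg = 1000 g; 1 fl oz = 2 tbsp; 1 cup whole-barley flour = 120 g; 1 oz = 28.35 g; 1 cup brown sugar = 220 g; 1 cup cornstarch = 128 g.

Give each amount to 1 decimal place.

Scaling factor: 40/24 = 5/3.
whole-barley flour: 2.75 cup × 5/3 × 120 g/cup = 550.0 g
cornstarch: 4/3 cup × 5/3 × 128 g/cup ÷ 28.35 g/oz ≈ 10.0 oz
brown sugar: 1.75 cup × 5/3 × 220 g/cup ÷ 1000 g/kg ≈ 0.6 kg
cake flour: 2.5 oz × 5/3 × 28.35 g/oz ≈ 118.1 g

whole-barley flour: 550.0 g; cornstarch: 10.0 oz; brown sugar: 0.6 kg; cake flour: 118.1 g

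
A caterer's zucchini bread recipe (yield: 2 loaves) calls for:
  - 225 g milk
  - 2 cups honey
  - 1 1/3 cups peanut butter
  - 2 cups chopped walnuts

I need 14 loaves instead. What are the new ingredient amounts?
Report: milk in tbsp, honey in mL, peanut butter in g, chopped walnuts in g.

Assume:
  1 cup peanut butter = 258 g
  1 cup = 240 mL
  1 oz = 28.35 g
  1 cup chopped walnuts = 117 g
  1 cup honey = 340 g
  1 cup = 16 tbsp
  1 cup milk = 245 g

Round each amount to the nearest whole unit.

Scaling factor: 14/2 = 7.
milk: 225 g × 7 ÷ 245 g/cup × 16 tbsp/cup ≈ 103 tbsp
honey: 2 cup × 7 × 240 mL/cup = 3360 mL
peanut butter: 4/3 cup × 7 × 258 g/cup = 2408 g
chopped walnuts: 2 cup × 7 × 117 g/cup = 1638 g

milk: 103 tbsp; honey: 3360 mL; peanut butter: 2408 g; chopped walnuts: 1638 g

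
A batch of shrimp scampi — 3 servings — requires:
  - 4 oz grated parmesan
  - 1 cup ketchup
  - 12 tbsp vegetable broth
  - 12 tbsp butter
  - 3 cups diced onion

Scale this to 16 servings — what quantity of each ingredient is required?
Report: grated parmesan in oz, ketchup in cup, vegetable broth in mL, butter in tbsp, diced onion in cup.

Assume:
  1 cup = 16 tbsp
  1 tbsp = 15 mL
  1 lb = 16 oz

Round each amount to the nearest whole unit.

grated parmesan: 21 oz; ketchup: 5 cup; vegetable broth: 960 mL; butter: 64 tbsp; diced onion: 16 cup

Scaling factor: 16/3.
grated parmesan: 4 oz × 16/3 ≈ 21 oz
ketchup: 1 cup × 16/3 ≈ 5 cup
vegetable broth: 12 tbsp × 16/3 × 15 mL/tbsp = 960 mL
butter: 12 tbsp × 16/3 = 64 tbsp
diced onion: 3 cup × 16/3 = 16 cup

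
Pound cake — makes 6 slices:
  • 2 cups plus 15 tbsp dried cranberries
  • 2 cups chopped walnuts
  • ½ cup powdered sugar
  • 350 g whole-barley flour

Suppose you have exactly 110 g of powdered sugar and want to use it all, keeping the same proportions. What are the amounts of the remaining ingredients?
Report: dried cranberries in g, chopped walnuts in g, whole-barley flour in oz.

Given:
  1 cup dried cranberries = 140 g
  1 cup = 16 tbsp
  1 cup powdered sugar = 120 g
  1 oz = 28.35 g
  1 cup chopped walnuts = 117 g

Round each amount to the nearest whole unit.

dried cranberries: 754 g; chopped walnuts: 429 g; whole-barley flour: 23 oz

The original recipe has 60 g of powdered sugar, so the scaling factor is 110 ÷ 60 = 11/6.
dried cranberries: (2 cup + 15 tbsp = 2.9375 cup) × 11/6 × 140 g/cup ≈ 754 g
chopped walnuts: 2 cup × 11/6 × 117 g/cup = 429 g
whole-barley flour: 350 g × 11/6 ÷ 28.35 g/oz ≈ 23 oz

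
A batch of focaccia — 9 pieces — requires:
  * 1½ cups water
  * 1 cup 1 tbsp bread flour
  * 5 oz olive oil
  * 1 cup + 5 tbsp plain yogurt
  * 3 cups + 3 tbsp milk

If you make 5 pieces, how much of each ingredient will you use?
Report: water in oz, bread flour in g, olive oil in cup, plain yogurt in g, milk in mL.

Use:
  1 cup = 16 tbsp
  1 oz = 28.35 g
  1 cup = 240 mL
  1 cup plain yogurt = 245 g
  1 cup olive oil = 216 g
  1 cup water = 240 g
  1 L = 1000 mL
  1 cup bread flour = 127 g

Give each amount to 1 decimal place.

water: 7.1 oz; bread flour: 75.0 g; olive oil: 0.4 cup; plain yogurt: 178.6 g; milk: 425.0 mL

Scaling factor: 5/9.
water: 1.5 cup × 5/9 × 240 g/cup ÷ 28.35 g/oz ≈ 7.1 oz
bread flour: (1 cup + 1 tbsp = 1.0625 cup) × 5/9 × 127 g/cup ≈ 75.0 g
olive oil: 5 oz × 5/9 × 28.35 g/oz ÷ 216 g/cup ≈ 0.4 cup
plain yogurt: (1 cup + 5 tbsp = 1.3125 cup) × 5/9 × 245 g/cup ≈ 178.6 g
milk: (3 cup + 3 tbsp = 3.1875 cup) × 5/9 × 240 mL/cup = 425.0 mL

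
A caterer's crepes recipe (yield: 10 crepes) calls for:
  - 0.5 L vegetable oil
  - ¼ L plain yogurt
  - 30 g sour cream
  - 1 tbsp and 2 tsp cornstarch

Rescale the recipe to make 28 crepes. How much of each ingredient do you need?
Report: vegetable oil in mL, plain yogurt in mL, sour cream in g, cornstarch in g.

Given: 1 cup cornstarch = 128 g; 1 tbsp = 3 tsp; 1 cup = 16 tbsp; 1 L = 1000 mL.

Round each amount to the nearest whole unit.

Scaling factor: 28/10 = 14/5 = 2.8.
vegetable oil: 0.5 L × 14/5 × 1000 mL/L = 1400 mL
plain yogurt: 0.25 L × 14/5 × 1000 mL/L = 700 mL
sour cream: 30 g × 14/5 = 84 g
cornstarch: (1 tbsp + 2 tsp = 5/3 tbsp) × 14/5 ÷ 16 tbsp/cup × 128 g/cup ≈ 37 g

vegetable oil: 1400 mL; plain yogurt: 700 mL; sour cream: 84 g; cornstarch: 37 g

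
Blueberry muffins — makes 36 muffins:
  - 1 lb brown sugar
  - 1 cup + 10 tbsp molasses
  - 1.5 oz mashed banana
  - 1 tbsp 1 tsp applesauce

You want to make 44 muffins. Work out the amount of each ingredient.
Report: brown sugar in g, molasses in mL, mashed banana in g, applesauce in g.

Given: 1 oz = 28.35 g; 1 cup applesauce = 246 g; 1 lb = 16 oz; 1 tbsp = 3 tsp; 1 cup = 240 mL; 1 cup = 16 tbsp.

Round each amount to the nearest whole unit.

Scaling factor: 44/36 = 11/9.
brown sugar: 1 lb × 11/9 × 16 oz/lb × 28.35 g/oz ≈ 554 g
molasses: (1 cup + 10 tbsp = 1.625 cup) × 11/9 × 240 mL/cup ≈ 477 mL
mashed banana: 1.5 oz × 11/9 × 28.35 g/oz ≈ 52 g
applesauce: (1 tbsp + 1 tsp = 4/3 tbsp) × 11/9 ÷ 16 tbsp/cup × 246 g/cup ≈ 25 g

brown sugar: 554 g; molasses: 477 mL; mashed banana: 52 g; applesauce: 25 g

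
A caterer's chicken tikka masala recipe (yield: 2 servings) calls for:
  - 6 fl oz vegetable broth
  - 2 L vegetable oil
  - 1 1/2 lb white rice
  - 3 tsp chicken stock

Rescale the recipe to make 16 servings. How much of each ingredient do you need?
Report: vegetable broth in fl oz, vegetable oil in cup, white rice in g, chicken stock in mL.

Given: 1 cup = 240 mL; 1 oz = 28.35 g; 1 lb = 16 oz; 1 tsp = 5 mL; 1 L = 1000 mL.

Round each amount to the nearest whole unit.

vegetable broth: 48 fl oz; vegetable oil: 67 cup; white rice: 5443 g; chicken stock: 120 mL

Scaling factor: 16/2 = 8.
vegetable broth: 6 fl oz × 8 = 48 fl oz
vegetable oil: 2 L × 8 × 1000 mL/L ÷ 240 mL/cup ≈ 67 cup
white rice: 1.5 lb × 8 × 16 oz/lb × 28.35 g/oz ≈ 5443 g
chicken stock: 3 tsp × 8 × 5 mL/tsp = 120 mL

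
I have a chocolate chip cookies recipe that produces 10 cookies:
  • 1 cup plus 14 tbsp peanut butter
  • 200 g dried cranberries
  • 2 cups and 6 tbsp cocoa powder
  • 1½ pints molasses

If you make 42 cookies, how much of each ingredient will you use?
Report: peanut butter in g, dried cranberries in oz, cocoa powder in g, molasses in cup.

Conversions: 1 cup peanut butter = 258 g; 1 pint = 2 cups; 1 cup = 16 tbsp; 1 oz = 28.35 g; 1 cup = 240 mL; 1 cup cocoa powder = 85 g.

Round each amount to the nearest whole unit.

Scaling factor: 42/10 = 21/5 = 4.2.
peanut butter: (1 cup + 14 tbsp = 1.875 cup) × 21/5 × 258 g/cup ≈ 2032 g
dried cranberries: 200 g × 21/5 ÷ 28.35 g/oz ≈ 30 oz
cocoa powder: (2 cup + 6 tbsp = 2.375 cup) × 21/5 × 85 g/cup ≈ 848 g
molasses: 1.5 pint × 21/5 × 2 cup/pint ≈ 13 cup

peanut butter: 2032 g; dried cranberries: 30 oz; cocoa powder: 848 g; molasses: 13 cup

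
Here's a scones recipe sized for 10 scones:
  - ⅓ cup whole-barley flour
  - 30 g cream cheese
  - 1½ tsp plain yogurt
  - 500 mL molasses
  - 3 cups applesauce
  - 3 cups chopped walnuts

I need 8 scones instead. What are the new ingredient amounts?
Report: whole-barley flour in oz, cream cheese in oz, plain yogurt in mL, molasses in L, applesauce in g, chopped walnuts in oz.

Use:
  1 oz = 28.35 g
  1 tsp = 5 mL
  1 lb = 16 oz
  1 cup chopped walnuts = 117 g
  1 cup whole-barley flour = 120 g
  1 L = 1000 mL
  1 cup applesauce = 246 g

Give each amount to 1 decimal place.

Scaling factor: 8/10 = 4/5 = 0.8.
whole-barley flour: 1/3 cup × 4/5 × 120 g/cup ÷ 28.35 g/oz ≈ 1.1 oz
cream cheese: 30 g × 4/5 ÷ 28.35 g/oz ≈ 0.8 oz
plain yogurt: 1.5 tsp × 4/5 × 5 mL/tsp = 6.0 mL
molasses: 500 mL × 4/5 ÷ 1000 mL/L = 0.4 L
applesauce: 3 cup × 4/5 × 246 g/cup = 590.4 g
chopped walnuts: 3 cup × 4/5 × 117 g/cup ÷ 28.35 g/oz ≈ 9.9 oz

whole-barley flour: 1.1 oz; cream cheese: 0.8 oz; plain yogurt: 6.0 mL; molasses: 0.4 L; applesauce: 590.4 g; chopped walnuts: 9.9 oz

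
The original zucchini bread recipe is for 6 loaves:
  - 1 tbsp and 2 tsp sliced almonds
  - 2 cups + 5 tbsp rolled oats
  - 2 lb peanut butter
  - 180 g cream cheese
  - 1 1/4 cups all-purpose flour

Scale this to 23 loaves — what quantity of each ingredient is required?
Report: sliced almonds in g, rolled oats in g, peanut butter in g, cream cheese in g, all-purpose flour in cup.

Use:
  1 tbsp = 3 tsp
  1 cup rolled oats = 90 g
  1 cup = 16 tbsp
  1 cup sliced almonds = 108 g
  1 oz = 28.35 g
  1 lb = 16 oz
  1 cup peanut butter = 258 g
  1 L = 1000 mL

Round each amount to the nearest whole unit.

sliced almonds: 43 g; rolled oats: 798 g; peanut butter: 3478 g; cream cheese: 690 g; all-purpose flour: 5 cup

Scaling factor: 23/6.
sliced almonds: (1 tbsp + 2 tsp = 5/3 tbsp) × 23/6 ÷ 16 tbsp/cup × 108 g/cup ≈ 43 g
rolled oats: (2 cup + 5 tbsp = 2.3125 cup) × 23/6 × 90 g/cup ≈ 798 g
peanut butter: 2 lb × 23/6 × 16 oz/lb × 28.35 g/oz ≈ 3478 g
cream cheese: 180 g × 23/6 = 690 g
all-purpose flour: 1.25 cup × 23/6 ≈ 5 cup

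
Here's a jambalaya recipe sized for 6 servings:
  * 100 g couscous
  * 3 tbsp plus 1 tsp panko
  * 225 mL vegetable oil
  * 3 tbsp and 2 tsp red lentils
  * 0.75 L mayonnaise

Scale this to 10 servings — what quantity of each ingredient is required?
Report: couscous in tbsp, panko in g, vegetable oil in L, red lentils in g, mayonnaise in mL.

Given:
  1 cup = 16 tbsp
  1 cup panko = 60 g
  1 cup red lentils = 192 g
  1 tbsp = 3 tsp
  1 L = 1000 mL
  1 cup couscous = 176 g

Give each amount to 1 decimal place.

couscous: 15.2 tbsp; panko: 20.8 g; vegetable oil: 0.4 L; red lentils: 73.3 g; mayonnaise: 1250.0 mL

Scaling factor: 10/6 = 5/3.
couscous: 100 g × 5/3 ÷ 176 g/cup × 16 tbsp/cup ≈ 15.2 tbsp
panko: (3 tbsp + 1 tsp = 10/3 tbsp) × 5/3 ÷ 16 tbsp/cup × 60 g/cup ≈ 20.8 g
vegetable oil: 225 mL × 5/3 ÷ 1000 mL/L ≈ 0.4 L
red lentils: (3 tbsp + 2 tsp = 11/3 tbsp) × 5/3 ÷ 16 tbsp/cup × 192 g/cup ≈ 73.3 g
mayonnaise: 0.75 L × 5/3 × 1000 mL/L = 1250.0 mL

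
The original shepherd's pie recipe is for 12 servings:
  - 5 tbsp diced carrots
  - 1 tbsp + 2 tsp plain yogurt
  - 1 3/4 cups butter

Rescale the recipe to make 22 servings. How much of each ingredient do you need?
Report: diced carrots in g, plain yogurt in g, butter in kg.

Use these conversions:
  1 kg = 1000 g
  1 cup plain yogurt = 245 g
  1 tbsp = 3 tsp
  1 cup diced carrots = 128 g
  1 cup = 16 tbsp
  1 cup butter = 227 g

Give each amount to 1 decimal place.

diced carrots: 73.3 g; plain yogurt: 46.8 g; butter: 0.7 kg

Scaling factor: 22/12 = 11/6.
diced carrots: 5 tbsp × 11/6 ÷ 16 tbsp/cup × 128 g/cup ≈ 73.3 g
plain yogurt: (1 tbsp + 2 tsp = 5/3 tbsp) × 11/6 ÷ 16 tbsp/cup × 245 g/cup ≈ 46.8 g
butter: 1.75 cup × 11/6 × 227 g/cup ÷ 1000 g/kg ≈ 0.7 kg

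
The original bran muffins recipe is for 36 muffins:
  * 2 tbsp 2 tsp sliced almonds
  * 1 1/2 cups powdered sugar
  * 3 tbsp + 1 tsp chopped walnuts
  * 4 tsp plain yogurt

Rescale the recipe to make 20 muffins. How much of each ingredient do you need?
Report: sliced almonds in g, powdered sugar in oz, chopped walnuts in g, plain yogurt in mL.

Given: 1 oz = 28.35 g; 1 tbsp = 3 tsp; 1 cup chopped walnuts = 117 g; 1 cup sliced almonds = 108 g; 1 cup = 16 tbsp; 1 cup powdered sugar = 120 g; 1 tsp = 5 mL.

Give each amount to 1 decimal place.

Scaling factor: 20/36 = 5/9.
sliced almonds: (2 tbsp + 2 tsp = 8/3 tbsp) × 5/9 ÷ 16 tbsp/cup × 108 g/cup = 10.0 g
powdered sugar: 1.5 cup × 5/9 × 120 g/cup ÷ 28.35 g/oz ≈ 3.5 oz
chopped walnuts: (3 tbsp + 1 tsp = 10/3 tbsp) × 5/9 ÷ 16 tbsp/cup × 117 g/cup ≈ 13.5 g
plain yogurt: 4 tsp × 5/9 × 5 mL/tsp ≈ 11.1 mL

sliced almonds: 10.0 g; powdered sugar: 3.5 oz; chopped walnuts: 13.5 g; plain yogurt: 11.1 mL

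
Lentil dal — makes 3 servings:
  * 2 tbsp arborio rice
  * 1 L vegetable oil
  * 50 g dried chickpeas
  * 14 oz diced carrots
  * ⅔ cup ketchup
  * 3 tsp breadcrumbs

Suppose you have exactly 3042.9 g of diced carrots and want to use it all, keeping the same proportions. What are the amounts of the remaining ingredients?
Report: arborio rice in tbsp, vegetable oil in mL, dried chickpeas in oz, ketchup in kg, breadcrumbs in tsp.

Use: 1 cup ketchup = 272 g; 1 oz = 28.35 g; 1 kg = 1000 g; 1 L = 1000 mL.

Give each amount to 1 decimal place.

The original recipe has 396.9 g of diced carrots, so the scaling factor is 3042.9 ÷ 396.9 = 23/3.
arborio rice: 2 tbsp × 23/3 ≈ 15.3 tbsp
vegetable oil: 1 L × 23/3 × 1000 mL/L ≈ 7666.7 mL
dried chickpeas: 50 g × 23/3 ÷ 28.35 g/oz ≈ 13.5 oz
ketchup: 2/3 cup × 23/3 × 272 g/cup ÷ 1000 g/kg ≈ 1.4 kg
breadcrumbs: 3 tsp × 23/3 = 23.0 tsp

arborio rice: 15.3 tbsp; vegetable oil: 7666.7 mL; dried chickpeas: 13.5 oz; ketchup: 1.4 kg; breadcrumbs: 23.0 tsp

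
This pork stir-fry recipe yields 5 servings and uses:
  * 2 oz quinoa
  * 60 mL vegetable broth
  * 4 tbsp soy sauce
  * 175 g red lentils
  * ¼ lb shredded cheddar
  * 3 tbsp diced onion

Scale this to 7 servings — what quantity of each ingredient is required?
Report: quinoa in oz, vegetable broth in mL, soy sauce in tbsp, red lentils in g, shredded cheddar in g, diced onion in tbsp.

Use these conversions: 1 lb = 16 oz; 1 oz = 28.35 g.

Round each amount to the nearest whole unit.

quinoa: 3 oz; vegetable broth: 84 mL; soy sauce: 6 tbsp; red lentils: 245 g; shredded cheddar: 159 g; diced onion: 4 tbsp

Scaling factor: 7/5 = 1.4.
quinoa: 2 oz × 7/5 ≈ 3 oz
vegetable broth: 60 mL × 7/5 = 84 mL
soy sauce: 4 tbsp × 7/5 ≈ 6 tbsp
red lentils: 175 g × 7/5 = 245 g
shredded cheddar: 0.25 lb × 7/5 × 16 oz/lb × 28.35 g/oz ≈ 159 g
diced onion: 3 tbsp × 7/5 ≈ 4 tbsp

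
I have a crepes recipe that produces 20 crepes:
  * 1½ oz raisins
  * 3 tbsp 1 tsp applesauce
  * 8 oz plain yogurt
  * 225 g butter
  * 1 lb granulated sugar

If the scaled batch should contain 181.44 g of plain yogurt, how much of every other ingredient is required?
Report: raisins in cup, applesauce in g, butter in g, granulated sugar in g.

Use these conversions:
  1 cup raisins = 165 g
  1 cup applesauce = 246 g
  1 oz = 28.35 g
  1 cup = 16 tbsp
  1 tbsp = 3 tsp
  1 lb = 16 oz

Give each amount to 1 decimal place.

The original recipe has 226.8 g of plain yogurt, so the scaling factor is 181.44 ÷ 226.8 = 4/5 = 0.8.
raisins: 1.5 oz × 4/5 × 28.35 g/oz ÷ 165 g/cup ≈ 0.2 cup
applesauce: (3 tbsp + 1 tsp = 10/3 tbsp) × 4/5 ÷ 16 tbsp/cup × 246 g/cup = 41.0 g
butter: 225 g × 4/5 = 180.0 g
granulated sugar: 1 lb × 4/5 × 16 oz/lb × 28.35 g/oz ≈ 362.9 g

raisins: 0.2 cup; applesauce: 41.0 g; butter: 180.0 g; granulated sugar: 362.9 g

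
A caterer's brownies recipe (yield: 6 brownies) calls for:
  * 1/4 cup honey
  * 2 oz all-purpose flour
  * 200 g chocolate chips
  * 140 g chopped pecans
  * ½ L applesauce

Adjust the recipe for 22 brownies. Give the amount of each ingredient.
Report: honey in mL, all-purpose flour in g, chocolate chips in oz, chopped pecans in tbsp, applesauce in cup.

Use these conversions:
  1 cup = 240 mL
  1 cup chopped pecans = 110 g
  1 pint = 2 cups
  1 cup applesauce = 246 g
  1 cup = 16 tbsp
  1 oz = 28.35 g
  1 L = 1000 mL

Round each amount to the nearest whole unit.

honey: 220 mL; all-purpose flour: 208 g; chocolate chips: 26 oz; chopped pecans: 75 tbsp; applesauce: 8 cup

Scaling factor: 22/6 = 11/3.
honey: 0.25 cup × 11/3 × 240 mL/cup = 220 mL
all-purpose flour: 2 oz × 11/3 × 28.35 g/oz ≈ 208 g
chocolate chips: 200 g × 11/3 ÷ 28.35 g/oz ≈ 26 oz
chopped pecans: 140 g × 11/3 ÷ 110 g/cup × 16 tbsp/cup ≈ 75 tbsp
applesauce: 0.5 L × 11/3 × 1000 mL/L ÷ 240 mL/cup ≈ 8 cup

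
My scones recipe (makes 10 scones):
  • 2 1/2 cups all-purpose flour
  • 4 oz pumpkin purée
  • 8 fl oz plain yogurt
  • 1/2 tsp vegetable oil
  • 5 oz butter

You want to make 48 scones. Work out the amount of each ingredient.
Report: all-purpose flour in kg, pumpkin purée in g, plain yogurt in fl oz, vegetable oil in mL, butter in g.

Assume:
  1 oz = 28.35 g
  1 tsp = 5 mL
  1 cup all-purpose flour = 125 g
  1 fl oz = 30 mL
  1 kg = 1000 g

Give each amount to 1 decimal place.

all-purpose flour: 1.5 kg; pumpkin purée: 544.3 g; plain yogurt: 38.4 fl oz; vegetable oil: 12.0 mL; butter: 680.4 g

Scaling factor: 48/10 = 24/5 = 4.8.
all-purpose flour: 2.5 cup × 24/5 × 125 g/cup ÷ 1000 g/kg = 1.5 kg
pumpkin purée: 4 oz × 24/5 × 28.35 g/oz ≈ 544.3 g
plain yogurt: 8 fl oz × 24/5 = 38.4 fl oz
vegetable oil: 0.5 tsp × 24/5 × 5 mL/tsp = 12.0 mL
butter: 5 oz × 24/5 × 28.35 g/oz = 680.4 g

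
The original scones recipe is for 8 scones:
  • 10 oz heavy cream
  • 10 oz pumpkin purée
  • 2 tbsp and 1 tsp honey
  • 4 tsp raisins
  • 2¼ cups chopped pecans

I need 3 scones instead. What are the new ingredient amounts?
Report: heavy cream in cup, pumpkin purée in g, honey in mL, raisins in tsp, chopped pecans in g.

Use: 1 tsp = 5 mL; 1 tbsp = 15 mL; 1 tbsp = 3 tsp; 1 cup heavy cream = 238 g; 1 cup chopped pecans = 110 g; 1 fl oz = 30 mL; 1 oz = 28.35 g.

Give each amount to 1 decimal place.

Scaling factor: 3/8 = 0.375.
heavy cream: 10 oz × 3/8 × 28.35 g/oz ÷ 238 g/cup ≈ 0.4 cup
pumpkin purée: 10 oz × 3/8 × 28.35 g/oz ≈ 106.3 g
honey: (2 tbsp + 1 tsp = 7/3 tbsp) × 3/8 × 15 mL/tbsp ≈ 13.1 mL
raisins: 4 tsp × 3/8 = 1.5 tsp
chopped pecans: 2.25 cup × 3/8 × 110 g/cup ≈ 92.8 g

heavy cream: 0.4 cup; pumpkin purée: 106.3 g; honey: 13.1 mL; raisins: 1.5 tsp; chopped pecans: 92.8 g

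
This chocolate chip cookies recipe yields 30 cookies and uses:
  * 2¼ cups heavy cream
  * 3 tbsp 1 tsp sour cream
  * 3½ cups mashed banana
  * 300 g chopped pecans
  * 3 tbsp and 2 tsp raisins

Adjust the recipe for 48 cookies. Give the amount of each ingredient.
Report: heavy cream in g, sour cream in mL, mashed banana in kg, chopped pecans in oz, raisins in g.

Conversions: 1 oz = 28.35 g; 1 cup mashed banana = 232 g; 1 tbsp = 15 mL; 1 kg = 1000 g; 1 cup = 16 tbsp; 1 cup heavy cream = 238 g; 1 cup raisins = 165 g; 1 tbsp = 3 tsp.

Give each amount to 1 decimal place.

heavy cream: 856.8 g; sour cream: 80.0 mL; mashed banana: 1.3 kg; chopped pecans: 16.9 oz; raisins: 60.5 g

Scaling factor: 48/30 = 8/5 = 1.6.
heavy cream: 2.25 cup × 8/5 × 238 g/cup = 856.8 g
sour cream: (3 tbsp + 1 tsp = 10/3 tbsp) × 8/5 × 15 mL/tbsp = 80.0 mL
mashed banana: 3.5 cup × 8/5 × 232 g/cup ÷ 1000 g/kg ≈ 1.3 kg
chopped pecans: 300 g × 8/5 ÷ 28.35 g/oz ≈ 16.9 oz
raisins: (3 tbsp + 2 tsp = 11/3 tbsp) × 8/5 ÷ 16 tbsp/cup × 165 g/cup = 60.5 g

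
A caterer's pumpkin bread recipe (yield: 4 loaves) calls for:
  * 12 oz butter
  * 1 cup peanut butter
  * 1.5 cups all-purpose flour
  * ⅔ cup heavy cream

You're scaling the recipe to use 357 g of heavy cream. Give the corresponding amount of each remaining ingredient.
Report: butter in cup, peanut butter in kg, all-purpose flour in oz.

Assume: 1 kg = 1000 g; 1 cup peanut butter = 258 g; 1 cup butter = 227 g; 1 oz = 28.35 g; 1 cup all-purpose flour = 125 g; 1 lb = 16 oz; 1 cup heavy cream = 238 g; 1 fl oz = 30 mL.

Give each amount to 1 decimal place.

butter: 3.4 cup; peanut butter: 0.6 kg; all-purpose flour: 14.9 oz

The original recipe has 476/3 g of heavy cream, so the scaling factor is 357 ÷ 476/3 = 9/4 = 2.25.
butter: 12 oz × 9/4 × 28.35 g/oz ÷ 227 g/cup ≈ 3.4 cup
peanut butter: 1 cup × 9/4 × 258 g/cup ÷ 1000 g/kg ≈ 0.6 kg
all-purpose flour: 1.5 cup × 9/4 × 125 g/cup ÷ 28.35 g/oz ≈ 14.9 oz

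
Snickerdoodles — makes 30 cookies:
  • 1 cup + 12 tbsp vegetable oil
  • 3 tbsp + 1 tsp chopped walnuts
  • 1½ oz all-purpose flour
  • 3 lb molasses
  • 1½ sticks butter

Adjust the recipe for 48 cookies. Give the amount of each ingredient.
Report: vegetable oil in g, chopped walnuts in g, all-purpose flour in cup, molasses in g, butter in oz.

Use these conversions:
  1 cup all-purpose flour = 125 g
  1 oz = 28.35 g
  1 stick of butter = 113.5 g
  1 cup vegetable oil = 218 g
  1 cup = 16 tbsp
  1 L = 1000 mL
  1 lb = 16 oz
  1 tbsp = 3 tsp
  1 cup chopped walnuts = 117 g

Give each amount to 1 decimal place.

Scaling factor: 48/30 = 8/5 = 1.6.
vegetable oil: (1 cup + 12 tbsp = 1.75 cup) × 8/5 × 218 g/cup = 610.4 g
chopped walnuts: (3 tbsp + 1 tsp = 10/3 tbsp) × 8/5 ÷ 16 tbsp/cup × 117 g/cup = 39.0 g
all-purpose flour: 1.5 oz × 8/5 × 28.35 g/oz ÷ 125 g/cup ≈ 0.5 cup
molasses: 3 lb × 8/5 × 16 oz/lb × 28.35 g/oz ≈ 2177.3 g
butter: 1.5 stick × 8/5 × 113.5 g/stick ÷ 28.35 g/oz ≈ 9.6 oz

vegetable oil: 610.4 g; chopped walnuts: 39.0 g; all-purpose flour: 0.5 cup; molasses: 2177.3 g; butter: 9.6 oz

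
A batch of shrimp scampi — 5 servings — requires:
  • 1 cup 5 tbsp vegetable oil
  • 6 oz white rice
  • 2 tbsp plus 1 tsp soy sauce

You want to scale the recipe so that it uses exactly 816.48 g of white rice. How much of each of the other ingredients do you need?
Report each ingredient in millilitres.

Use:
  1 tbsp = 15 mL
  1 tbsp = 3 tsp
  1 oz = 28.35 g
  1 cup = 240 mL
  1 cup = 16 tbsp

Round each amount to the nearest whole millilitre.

The original recipe has 170.1 g of white rice, so the scaling factor is 816.48 ÷ 170.1 = 24/5 = 4.8.
vegetable oil: (1 cup + 5 tbsp = 1.3125 cup) × 24/5 × 240 mL/cup = 1512 mL
soy sauce: (2 tbsp + 1 tsp = 7/3 tbsp) × 24/5 × 15 mL/tbsp = 168 mL

vegetable oil: 1512 mL; soy sauce: 168 mL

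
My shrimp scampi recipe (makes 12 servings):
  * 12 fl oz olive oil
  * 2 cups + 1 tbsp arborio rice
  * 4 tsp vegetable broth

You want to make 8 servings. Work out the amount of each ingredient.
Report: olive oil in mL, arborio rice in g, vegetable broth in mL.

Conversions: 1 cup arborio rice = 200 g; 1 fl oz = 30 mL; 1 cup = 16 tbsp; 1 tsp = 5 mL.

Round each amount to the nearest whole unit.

Scaling factor: 8/12 = 2/3.
olive oil: 12 fl oz × 2/3 × 30 mL/fl oz = 240 mL
arborio rice: (2 cup + 1 tbsp = 2.0625 cup) × 2/3 × 200 g/cup = 275 g
vegetable broth: 4 tsp × 2/3 × 5 mL/tsp ≈ 13 mL

olive oil: 240 mL; arborio rice: 275 g; vegetable broth: 13 mL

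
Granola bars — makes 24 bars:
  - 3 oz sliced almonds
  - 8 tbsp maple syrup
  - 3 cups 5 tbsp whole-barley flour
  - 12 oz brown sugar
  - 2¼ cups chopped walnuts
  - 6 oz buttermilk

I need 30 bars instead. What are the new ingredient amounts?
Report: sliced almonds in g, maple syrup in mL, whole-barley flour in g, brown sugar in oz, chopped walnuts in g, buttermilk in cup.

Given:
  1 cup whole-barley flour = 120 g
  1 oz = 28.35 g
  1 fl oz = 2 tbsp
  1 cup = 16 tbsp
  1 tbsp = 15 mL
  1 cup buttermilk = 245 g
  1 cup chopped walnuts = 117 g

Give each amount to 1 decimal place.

Scaling factor: 30/24 = 5/4 = 1.25.
sliced almonds: 3 oz × 5/4 × 28.35 g/oz ≈ 106.3 g
maple syrup: 8 tbsp × 5/4 × 15 mL/tbsp = 150.0 mL
whole-barley flour: (3 cup + 5 tbsp = 3.3125 cup) × 5/4 × 120 g/cup ≈ 496.9 g
brown sugar: 12 oz × 5/4 = 15.0 oz
chopped walnuts: 2.25 cup × 5/4 × 117 g/cup ≈ 329.1 g
buttermilk: 6 oz × 5/4 × 28.35 g/oz ÷ 245 g/cup ≈ 0.9 cup

sliced almonds: 106.3 g; maple syrup: 150.0 mL; whole-barley flour: 496.9 g; brown sugar: 15.0 oz; chopped walnuts: 329.1 g; buttermilk: 0.9 cup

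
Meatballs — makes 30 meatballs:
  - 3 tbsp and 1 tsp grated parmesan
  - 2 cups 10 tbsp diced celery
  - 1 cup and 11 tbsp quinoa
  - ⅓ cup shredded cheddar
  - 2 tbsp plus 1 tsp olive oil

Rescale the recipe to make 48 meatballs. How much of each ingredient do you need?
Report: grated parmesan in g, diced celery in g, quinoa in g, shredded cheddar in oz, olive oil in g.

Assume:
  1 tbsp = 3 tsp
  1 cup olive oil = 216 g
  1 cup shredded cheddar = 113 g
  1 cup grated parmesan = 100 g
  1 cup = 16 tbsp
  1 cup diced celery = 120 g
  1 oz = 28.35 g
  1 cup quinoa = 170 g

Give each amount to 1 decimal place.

Scaling factor: 48/30 = 8/5 = 1.6.
grated parmesan: (3 tbsp + 1 tsp = 10/3 tbsp) × 8/5 ÷ 16 tbsp/cup × 100 g/cup ≈ 33.3 g
diced celery: (2 cup + 10 tbsp = 2.625 cup) × 8/5 × 120 g/cup = 504.0 g
quinoa: (1 cup + 11 tbsp = 1.6875 cup) × 8/5 × 170 g/cup = 459.0 g
shredded cheddar: 1/3 cup × 8/5 × 113 g/cup ÷ 28.35 g/oz ≈ 2.1 oz
olive oil: (2 tbsp + 1 tsp = 7/3 tbsp) × 8/5 ÷ 16 tbsp/cup × 216 g/cup = 50.4 g

grated parmesan: 33.3 g; diced celery: 504.0 g; quinoa: 459.0 g; shredded cheddar: 2.1 oz; olive oil: 50.4 g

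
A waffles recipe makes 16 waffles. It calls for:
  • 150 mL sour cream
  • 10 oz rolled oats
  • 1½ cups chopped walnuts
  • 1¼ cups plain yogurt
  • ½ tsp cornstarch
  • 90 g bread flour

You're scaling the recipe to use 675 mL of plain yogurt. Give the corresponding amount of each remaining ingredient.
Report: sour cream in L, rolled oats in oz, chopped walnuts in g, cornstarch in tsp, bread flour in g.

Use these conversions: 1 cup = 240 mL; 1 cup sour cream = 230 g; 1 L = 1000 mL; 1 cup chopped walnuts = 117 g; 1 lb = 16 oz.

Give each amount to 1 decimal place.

The original recipe has 300 mL of plain yogurt, so the scaling factor is 675 ÷ 300 = 9/4 = 2.25.
sour cream: 150 mL × 9/4 ÷ 1000 mL/L ≈ 0.3 L
rolled oats: 10 oz × 9/4 = 22.5 oz
chopped walnuts: 1.5 cup × 9/4 × 117 g/cup ≈ 394.9 g
cornstarch: 0.5 tsp × 9/4 ≈ 1.1 tsp
bread flour: 90 g × 9/4 = 202.5 g

sour cream: 0.3 L; rolled oats: 22.5 oz; chopped walnuts: 394.9 g; cornstarch: 1.1 tsp; bread flour: 202.5 g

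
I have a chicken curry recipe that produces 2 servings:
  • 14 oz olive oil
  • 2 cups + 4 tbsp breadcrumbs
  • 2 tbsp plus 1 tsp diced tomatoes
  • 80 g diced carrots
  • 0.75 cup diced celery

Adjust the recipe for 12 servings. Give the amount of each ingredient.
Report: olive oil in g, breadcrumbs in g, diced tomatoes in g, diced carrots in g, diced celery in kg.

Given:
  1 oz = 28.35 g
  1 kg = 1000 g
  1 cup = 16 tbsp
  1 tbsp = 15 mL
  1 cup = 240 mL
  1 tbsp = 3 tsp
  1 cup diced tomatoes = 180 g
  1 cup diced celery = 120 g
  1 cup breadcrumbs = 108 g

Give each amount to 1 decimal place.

olive oil: 2381.4 g; breadcrumbs: 1458.0 g; diced tomatoes: 157.5 g; diced carrots: 480.0 g; diced celery: 0.5 kg

Scaling factor: 12/2 = 6.
olive oil: 14 oz × 6 × 28.35 g/oz = 2381.4 g
breadcrumbs: (2 cup + 4 tbsp = 2.25 cup) × 6 × 108 g/cup = 1458.0 g
diced tomatoes: (2 tbsp + 1 tsp = 7/3 tbsp) × 6 ÷ 16 tbsp/cup × 180 g/cup = 157.5 g
diced carrots: 80 g × 6 = 480.0 g
diced celery: 0.75 cup × 6 × 120 g/cup ÷ 1000 g/kg ≈ 0.5 kg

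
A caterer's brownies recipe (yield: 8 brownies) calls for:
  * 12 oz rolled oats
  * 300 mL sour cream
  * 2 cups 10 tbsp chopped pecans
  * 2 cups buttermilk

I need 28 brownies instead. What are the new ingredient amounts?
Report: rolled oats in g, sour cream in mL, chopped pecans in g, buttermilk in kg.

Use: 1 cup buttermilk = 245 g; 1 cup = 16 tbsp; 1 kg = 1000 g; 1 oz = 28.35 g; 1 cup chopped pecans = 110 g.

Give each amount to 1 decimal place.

Scaling factor: 28/8 = 7/2 = 3.5.
rolled oats: 12 oz × 7/2 × 28.35 g/oz = 1190.7 g
sour cream: 300 mL × 7/2 = 1050.0 mL
chopped pecans: (2 cup + 10 tbsp = 2.625 cup) × 7/2 × 110 g/cup ≈ 1010.6 g
buttermilk: 2 cup × 7/2 × 245 g/cup ÷ 1000 g/kg ≈ 1.7 kg

rolled oats: 1190.7 g; sour cream: 1050.0 mL; chopped pecans: 1010.6 g; buttermilk: 1.7 kg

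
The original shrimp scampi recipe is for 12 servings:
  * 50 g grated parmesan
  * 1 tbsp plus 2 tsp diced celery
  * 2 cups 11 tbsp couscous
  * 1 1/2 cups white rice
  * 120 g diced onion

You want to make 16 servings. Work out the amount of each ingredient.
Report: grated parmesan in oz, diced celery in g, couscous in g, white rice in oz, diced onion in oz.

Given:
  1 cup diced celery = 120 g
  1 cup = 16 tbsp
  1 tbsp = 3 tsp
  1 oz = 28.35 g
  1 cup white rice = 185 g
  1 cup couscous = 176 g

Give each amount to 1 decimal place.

grated parmesan: 2.4 oz; diced celery: 16.7 g; couscous: 630.7 g; white rice: 13.1 oz; diced onion: 5.6 oz

Scaling factor: 16/12 = 4/3.
grated parmesan: 50 g × 4/3 ÷ 28.35 g/oz ≈ 2.4 oz
diced celery: (1 tbsp + 2 tsp = 5/3 tbsp) × 4/3 ÷ 16 tbsp/cup × 120 g/cup ≈ 16.7 g
couscous: (2 cup + 11 tbsp = 2.6875 cup) × 4/3 × 176 g/cup ≈ 630.7 g
white rice: 1.5 cup × 4/3 × 185 g/cup ÷ 28.35 g/oz ≈ 13.1 oz
diced onion: 120 g × 4/3 ÷ 28.35 g/oz ≈ 5.6 oz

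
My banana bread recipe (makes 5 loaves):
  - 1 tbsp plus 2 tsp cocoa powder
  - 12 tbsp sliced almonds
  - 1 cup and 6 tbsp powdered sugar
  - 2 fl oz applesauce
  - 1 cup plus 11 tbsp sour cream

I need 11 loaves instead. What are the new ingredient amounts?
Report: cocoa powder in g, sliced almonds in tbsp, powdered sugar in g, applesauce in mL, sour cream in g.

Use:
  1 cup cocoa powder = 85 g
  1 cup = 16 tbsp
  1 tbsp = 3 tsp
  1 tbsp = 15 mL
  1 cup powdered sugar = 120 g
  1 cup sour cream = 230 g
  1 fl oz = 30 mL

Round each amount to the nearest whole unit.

Scaling factor: 11/5 = 2.2.
cocoa powder: (1 tbsp + 2 tsp = 5/3 tbsp) × 11/5 ÷ 16 tbsp/cup × 85 g/cup ≈ 19 g
sliced almonds: 12 tbsp × 11/5 ≈ 26 tbsp
powdered sugar: (1 cup + 6 tbsp = 1.375 cup) × 11/5 × 120 g/cup = 363 g
applesauce: 2 fl oz × 11/5 × 30 mL/fl oz = 132 mL
sour cream: (1 cup + 11 tbsp = 1.6875 cup) × 11/5 × 230 g/cup ≈ 854 g

cocoa powder: 19 g; sliced almonds: 26 tbsp; powdered sugar: 363 g; applesauce: 132 mL; sour cream: 854 g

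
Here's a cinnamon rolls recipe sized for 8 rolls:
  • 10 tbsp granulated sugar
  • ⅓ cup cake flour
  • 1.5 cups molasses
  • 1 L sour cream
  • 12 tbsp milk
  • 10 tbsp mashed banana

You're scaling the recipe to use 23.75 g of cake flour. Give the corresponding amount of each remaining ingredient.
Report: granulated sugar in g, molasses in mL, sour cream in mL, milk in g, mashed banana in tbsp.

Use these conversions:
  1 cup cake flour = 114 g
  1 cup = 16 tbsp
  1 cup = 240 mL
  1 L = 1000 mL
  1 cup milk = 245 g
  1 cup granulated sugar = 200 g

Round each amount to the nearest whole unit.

The original recipe has 38 g of cake flour, so the scaling factor is 23.75 ÷ 38 = 5/8 = 0.625.
granulated sugar: 10 tbsp × 5/8 ÷ 16 tbsp/cup × 200 g/cup ≈ 78 g
molasses: 1.5 cup × 5/8 × 240 mL/cup = 225 mL
sour cream: 1 L × 5/8 × 1000 mL/L = 625 mL
milk: 12 tbsp × 5/8 ÷ 16 tbsp/cup × 245 g/cup ≈ 115 g
mashed banana: 10 tbsp × 5/8 ≈ 6 tbsp

granulated sugar: 78 g; molasses: 225 mL; sour cream: 625 mL; milk: 115 g; mashed banana: 6 tbsp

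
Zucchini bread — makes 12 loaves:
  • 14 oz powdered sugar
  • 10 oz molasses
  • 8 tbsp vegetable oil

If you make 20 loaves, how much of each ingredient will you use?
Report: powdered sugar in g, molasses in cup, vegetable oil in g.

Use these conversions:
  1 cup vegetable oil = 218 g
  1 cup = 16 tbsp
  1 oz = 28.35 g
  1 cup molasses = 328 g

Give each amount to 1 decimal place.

powdered sugar: 661.5 g; molasses: 1.4 cup; vegetable oil: 181.7 g

Scaling factor: 20/12 = 5/3.
powdered sugar: 14 oz × 5/3 × 28.35 g/oz = 661.5 g
molasses: 10 oz × 5/3 × 28.35 g/oz ÷ 328 g/cup ≈ 1.4 cup
vegetable oil: 8 tbsp × 5/3 ÷ 16 tbsp/cup × 218 g/cup ≈ 181.7 g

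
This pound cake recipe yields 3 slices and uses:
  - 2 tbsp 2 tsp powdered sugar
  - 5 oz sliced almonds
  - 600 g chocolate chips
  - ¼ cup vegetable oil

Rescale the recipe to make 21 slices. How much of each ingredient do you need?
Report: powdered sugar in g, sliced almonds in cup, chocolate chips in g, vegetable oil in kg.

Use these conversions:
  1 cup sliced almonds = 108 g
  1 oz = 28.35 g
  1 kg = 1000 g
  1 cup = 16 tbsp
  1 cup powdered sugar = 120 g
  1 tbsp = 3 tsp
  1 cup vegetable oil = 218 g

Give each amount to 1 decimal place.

Scaling factor: 21/3 = 7.
powdered sugar: (2 tbsp + 2 tsp = 8/3 tbsp) × 7 ÷ 16 tbsp/cup × 120 g/cup = 140.0 g
sliced almonds: 5 oz × 7 × 28.35 g/oz ÷ 108 g/cup ≈ 9.2 cup
chocolate chips: 600 g × 7 = 4200.0 g
vegetable oil: 0.25 cup × 7 × 218 g/cup ÷ 1000 g/kg ≈ 0.4 kg

powdered sugar: 140.0 g; sliced almonds: 9.2 cup; chocolate chips: 4200.0 g; vegetable oil: 0.4 kg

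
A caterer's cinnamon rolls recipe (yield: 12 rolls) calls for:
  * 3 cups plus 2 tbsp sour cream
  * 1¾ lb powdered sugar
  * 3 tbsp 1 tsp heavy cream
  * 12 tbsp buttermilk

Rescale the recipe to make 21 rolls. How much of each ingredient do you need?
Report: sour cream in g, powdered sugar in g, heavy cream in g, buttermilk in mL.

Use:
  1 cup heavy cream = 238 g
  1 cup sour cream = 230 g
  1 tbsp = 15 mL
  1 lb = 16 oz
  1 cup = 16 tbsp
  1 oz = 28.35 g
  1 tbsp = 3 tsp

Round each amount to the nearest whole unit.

sour cream: 1258 g; powdered sugar: 1389 g; heavy cream: 87 g; buttermilk: 315 mL

Scaling factor: 21/12 = 7/4 = 1.75.
sour cream: (3 cup + 2 tbsp = 3.125 cup) × 7/4 × 230 g/cup ≈ 1258 g
powdered sugar: 1.75 lb × 7/4 × 16 oz/lb × 28.35 g/oz ≈ 1389 g
heavy cream: (3 tbsp + 1 tsp = 10/3 tbsp) × 7/4 ÷ 16 tbsp/cup × 238 g/cup ≈ 87 g
buttermilk: 12 tbsp × 7/4 × 15 mL/tbsp = 315 mL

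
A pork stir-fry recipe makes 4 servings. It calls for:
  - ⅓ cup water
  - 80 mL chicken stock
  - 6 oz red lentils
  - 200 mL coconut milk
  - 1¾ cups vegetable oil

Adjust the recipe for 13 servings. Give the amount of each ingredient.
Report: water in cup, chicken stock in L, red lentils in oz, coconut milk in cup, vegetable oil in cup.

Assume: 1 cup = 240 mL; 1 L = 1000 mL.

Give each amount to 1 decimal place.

Scaling factor: 13/4 = 3.25.
water: 1/3 cup × 13/4 ≈ 1.1 cup
chicken stock: 80 mL × 13/4 ÷ 1000 mL/L ≈ 0.3 L
red lentils: 6 oz × 13/4 = 19.5 oz
coconut milk: 200 mL × 13/4 ÷ 240 mL/cup ≈ 2.7 cup
vegetable oil: 1.75 cup × 13/4 ≈ 5.7 cup

water: 1.1 cup; chicken stock: 0.3 L; red lentils: 19.5 oz; coconut milk: 2.7 cup; vegetable oil: 5.7 cup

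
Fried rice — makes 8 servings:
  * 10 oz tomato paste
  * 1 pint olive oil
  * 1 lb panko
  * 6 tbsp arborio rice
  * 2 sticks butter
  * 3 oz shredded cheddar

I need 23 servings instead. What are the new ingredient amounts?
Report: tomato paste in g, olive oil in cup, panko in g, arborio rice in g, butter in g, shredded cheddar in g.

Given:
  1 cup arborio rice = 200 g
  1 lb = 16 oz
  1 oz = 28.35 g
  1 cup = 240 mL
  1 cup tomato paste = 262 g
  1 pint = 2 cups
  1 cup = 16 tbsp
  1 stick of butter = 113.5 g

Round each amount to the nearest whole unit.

Scaling factor: 23/8 = 2.875.
tomato paste: 10 oz × 23/8 × 28.35 g/oz ≈ 815 g
olive oil: 1 pint × 23/8 × 2 cup/pint ≈ 6 cup
panko: 1 lb × 23/8 × 16 oz/lb × 28.35 g/oz ≈ 1304 g
arborio rice: 6 tbsp × 23/8 ÷ 16 tbsp/cup × 200 g/cup ≈ 216 g
butter: 2 stick × 23/8 × 113.5 g/stick ≈ 653 g
shredded cheddar: 3 oz × 23/8 × 28.35 g/oz ≈ 245 g

tomato paste: 815 g; olive oil: 6 cup; panko: 1304 g; arborio rice: 216 g; butter: 653 g; shredded cheddar: 245 g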